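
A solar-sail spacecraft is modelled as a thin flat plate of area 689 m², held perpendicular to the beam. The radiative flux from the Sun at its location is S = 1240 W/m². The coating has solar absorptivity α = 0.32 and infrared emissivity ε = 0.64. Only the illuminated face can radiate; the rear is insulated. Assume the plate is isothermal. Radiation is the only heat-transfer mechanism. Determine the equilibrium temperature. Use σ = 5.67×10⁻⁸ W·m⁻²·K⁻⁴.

At equilibrium, absorbed power = emitted power.
Absorbing cross-section = A = 689.0 m²; emitting surface = A = 689.0 m² (ratio 1).
αS·A_cross = εσ·A_surf·T⁴  ⇒  T⁴ = αS/(ε·1σ).
T⁴ = 0.320·1240/(0.64·1·5.67×10⁻⁸) = 1.093×10¹⁰ K⁴.
T = (1.093×10¹⁰)^(1/4).

T ≈ 323 K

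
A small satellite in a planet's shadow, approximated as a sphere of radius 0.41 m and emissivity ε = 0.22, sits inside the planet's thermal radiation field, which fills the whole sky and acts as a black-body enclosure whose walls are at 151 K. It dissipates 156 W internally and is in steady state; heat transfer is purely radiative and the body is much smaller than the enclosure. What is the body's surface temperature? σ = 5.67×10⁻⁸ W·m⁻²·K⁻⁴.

For a small grey body in a large enclosure, net radiated power = εσA(T⁴ − T_w⁴).
Steady state: P = εσA(T⁴ − T_w⁴) with A = 4πr² = 2.112 m².
T⁴ = P/(εσA) + T_w⁴ = 156/(0.22·5.67×10⁻⁸·2.112) + (151)⁴
    = 5.920×10⁹ + 5.199×10⁸ = 6.440×10⁹ K⁴.

T ≈ 283 K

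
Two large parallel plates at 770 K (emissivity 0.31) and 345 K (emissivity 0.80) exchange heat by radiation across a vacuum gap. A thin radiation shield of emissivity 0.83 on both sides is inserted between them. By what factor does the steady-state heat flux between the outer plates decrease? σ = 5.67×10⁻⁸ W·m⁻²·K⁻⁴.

Without shield: q₀ = σΔ(T⁴)/(1/ε₁+1/ε₂−1) with denominator 3.476.
With shield the two gaps are in series; the resistances add: (1/ε₁+1/ε_s−1)+(1/ε_s+1/ε₂−1) = 3.431+1.455 = 4.885.
Heat-flux ratio q₀/q = 4.885/3.476.

factor ≈ 1.41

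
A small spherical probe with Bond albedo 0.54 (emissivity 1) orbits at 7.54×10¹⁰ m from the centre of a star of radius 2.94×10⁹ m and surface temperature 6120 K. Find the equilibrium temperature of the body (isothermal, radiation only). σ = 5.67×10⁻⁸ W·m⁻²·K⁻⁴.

T ≈ 704 K

The star's surface emits σT_*⁴; at distance d the flux is S = σT_*⁴(R_*/d)².
S = 5.67×10⁻⁸·(6120)⁴·(2.94×10⁹/7.54×10¹⁰)² = 1.209×10⁵ W/m².
For an isothermal sphere T⁴ = (1−a)S/(4σ) = 2.453×10¹¹ K⁴.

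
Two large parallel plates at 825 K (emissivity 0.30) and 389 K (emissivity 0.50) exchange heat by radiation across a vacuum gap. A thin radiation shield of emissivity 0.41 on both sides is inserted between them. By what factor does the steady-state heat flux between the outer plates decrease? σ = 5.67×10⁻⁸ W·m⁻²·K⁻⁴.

factor ≈ 1.89

Without shield: q₀ = σΔ(T⁴)/(1/ε₁+1/ε₂−1) with denominator 4.333.
With shield the two gaps are in series; the resistances add: (1/ε₁+1/ε_s−1)+(1/ε_s+1/ε₂−1) = 4.772+3.439 = 8.211.
Heat-flux ratio q₀/q = 8.211/4.333.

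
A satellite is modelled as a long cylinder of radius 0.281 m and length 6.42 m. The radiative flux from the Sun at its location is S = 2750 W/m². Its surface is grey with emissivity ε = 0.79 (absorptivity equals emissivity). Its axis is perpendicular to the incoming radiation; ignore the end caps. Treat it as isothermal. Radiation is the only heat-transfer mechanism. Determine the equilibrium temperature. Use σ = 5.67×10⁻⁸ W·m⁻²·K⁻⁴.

At equilibrium, absorbed power = emitted power.
Absorbing cross-section = 2rL = 3.608 m²; emitting surface = 2πrL = 11.33 m² (ratio π).
εS·A_cross = εσ·A_surf·T⁴  ⇒  T⁴ = S/(πσ)   (ε cancels).
T⁴ = 2750/(π·5.67×10⁻⁸) = 1.544×10¹⁰ K⁴.
T = (1.544×10¹⁰)^(1/4).

T ≈ 352 K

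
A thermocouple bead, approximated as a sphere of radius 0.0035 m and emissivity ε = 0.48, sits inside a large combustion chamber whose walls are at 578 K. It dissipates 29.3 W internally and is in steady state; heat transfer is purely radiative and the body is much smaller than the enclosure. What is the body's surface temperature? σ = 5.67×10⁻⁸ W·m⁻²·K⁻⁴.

T ≈ 1630 K

For a small grey body in a large enclosure, net radiated power = εσA(T⁴ − T_w⁴).
Steady state: P = εσA(T⁴ − T_w⁴) with A = 4πr² = 1.539×10⁻⁴ m².
T⁴ = P/(εσA) + T_w⁴ = 29.3/(0.48·5.67×10⁻⁸·1.539×10⁻⁴) + (578)⁴
    = 6.994×10¹² + 1.116×10¹¹ = 7.105×10¹² K⁴.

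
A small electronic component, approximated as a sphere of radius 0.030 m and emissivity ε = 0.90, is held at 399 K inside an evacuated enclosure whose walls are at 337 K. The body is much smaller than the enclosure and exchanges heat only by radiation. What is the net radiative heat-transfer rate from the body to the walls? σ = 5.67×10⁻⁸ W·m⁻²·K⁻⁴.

For a small grey body in a large enclosure: P_net = εσA(T_body⁴ − T_wall⁴).
A = 4πr² = 0.01131 m²; T_body⁴ − T_wall⁴ = 2.534×10¹⁰ − 1.290×10¹⁰ = 1.245×10¹⁰ K⁴.
|P_net| = 0.90·5.67×10⁻⁸·0.01131·1.245×10¹⁰.

P_net ≈ 7.18 W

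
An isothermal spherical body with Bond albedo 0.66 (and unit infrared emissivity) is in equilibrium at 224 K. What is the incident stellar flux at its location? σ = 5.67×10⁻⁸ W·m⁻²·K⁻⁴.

(1−a)S·πr² = σ·4πr²·T⁴ ⇒ S = 4σT⁴/(1−a).
S = 4·5.67×10⁻⁸·2.518×10⁹/0.340.

S ≈ 1680 W/m²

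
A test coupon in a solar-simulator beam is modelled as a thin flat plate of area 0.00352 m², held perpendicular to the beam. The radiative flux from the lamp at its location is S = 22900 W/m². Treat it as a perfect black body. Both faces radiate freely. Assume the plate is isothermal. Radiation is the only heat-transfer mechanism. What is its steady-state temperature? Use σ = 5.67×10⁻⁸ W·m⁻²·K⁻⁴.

T ≈ 670 K

At equilibrium, absorbed power = emitted power.
Absorbing cross-section = A = 0.003520 m²; emitting surface = 2A = 0.007040 m² (ratio 2).
S·A_cross = εσ·A_surf·T⁴  ⇒  T⁴ = S/(2σ).
T⁴ = 1.00·22900/(2·5.67×10⁻⁸) = 2.019×10¹¹ K⁴.
T = (2.019×10¹¹)^(1/4).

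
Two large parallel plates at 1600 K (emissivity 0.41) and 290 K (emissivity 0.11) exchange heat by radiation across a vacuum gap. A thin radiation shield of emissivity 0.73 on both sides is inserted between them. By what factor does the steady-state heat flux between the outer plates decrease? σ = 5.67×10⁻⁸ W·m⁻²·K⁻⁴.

Without shield: q₀ = σΔ(T⁴)/(1/ε₁+1/ε₂−1) with denominator 10.53.
With shield the two gaps are in series; the resistances add: (1/ε₁+1/ε_s−1)+(1/ε_s+1/ε₂−1) = 2.809+9.461 = 12.27.
Heat-flux ratio q₀/q = 12.27/10.53.

factor ≈ 1.17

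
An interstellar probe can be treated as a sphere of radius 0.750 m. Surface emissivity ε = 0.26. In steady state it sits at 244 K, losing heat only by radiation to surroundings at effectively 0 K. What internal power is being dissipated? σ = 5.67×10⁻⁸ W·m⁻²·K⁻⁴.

P ≈ 369 W

Steady state: P = εσA T⁴.
A = 4πr² = 7.069 m²; T⁴ = (244)⁴ = 3.545×10⁹ K⁴.
P = 0.26 × 5.67×10⁻⁸ × 7.069 × 3.545×10⁹.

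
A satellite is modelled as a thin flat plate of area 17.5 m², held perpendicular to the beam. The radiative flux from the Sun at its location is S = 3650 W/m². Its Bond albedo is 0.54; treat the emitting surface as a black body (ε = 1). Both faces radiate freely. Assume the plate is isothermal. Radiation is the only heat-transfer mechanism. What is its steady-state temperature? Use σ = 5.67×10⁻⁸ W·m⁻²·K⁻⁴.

T ≈ 349 K

At equilibrium, absorbed power = emitted power.
Absorbing cross-section = A = 17.50 m²; emitting surface = 2A = 35.00 m² (ratio 2).
(1−a)S·A_cross = εσ·A_surf·T⁴  ⇒  T⁴ = (1−a)S/(2σ).
T⁴ = 0.460·3650/(2·5.67×10⁻⁸) = 1.481×10¹⁰ K⁴.
T = (1.481×10¹⁰)^(1/4).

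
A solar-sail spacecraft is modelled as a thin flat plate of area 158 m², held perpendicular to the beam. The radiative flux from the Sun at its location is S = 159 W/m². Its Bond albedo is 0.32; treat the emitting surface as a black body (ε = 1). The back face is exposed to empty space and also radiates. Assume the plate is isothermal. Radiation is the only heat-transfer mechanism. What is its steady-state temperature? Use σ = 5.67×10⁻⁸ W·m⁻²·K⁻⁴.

T ≈ 176 K

At equilibrium, absorbed power = emitted power.
Absorbing cross-section = A = 158.0 m²; emitting surface = 2A = 316.0 m² (ratio 2).
(1−a)S·A_cross = εσ·A_surf·T⁴  ⇒  T⁴ = (1−a)S/(2σ).
T⁴ = 0.680·159/(2·5.67×10⁻⁸) = 9.534×10⁸ K⁴.
T = (9.534×10⁸)^(1/4).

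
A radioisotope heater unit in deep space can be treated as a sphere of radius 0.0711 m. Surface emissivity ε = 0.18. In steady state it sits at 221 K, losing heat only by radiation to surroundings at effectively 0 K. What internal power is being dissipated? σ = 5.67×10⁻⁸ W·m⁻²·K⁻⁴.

Steady state: P = εσA T⁴.
A = 4πr² = 0.06353 m²; T⁴ = (221)⁴ = 2.385×10⁹ K⁴.
P = 0.18 × 5.67×10⁻⁸ × 0.06353 × 2.385×10⁹.

P ≈ 1.55 W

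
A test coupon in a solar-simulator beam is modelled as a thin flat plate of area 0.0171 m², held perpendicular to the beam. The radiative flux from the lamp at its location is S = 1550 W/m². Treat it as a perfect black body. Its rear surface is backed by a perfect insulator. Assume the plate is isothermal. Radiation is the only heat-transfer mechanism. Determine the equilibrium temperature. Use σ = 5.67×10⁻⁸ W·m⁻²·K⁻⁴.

At equilibrium, absorbed power = emitted power.
Absorbing cross-section = A = 0.01710 m²; emitting surface = A = 0.01710 m² (ratio 1).
S·A_cross = εσ·A_surf·T⁴  ⇒  T⁴ = S/(1σ).
T⁴ = 1.00·1550/(1·5.67×10⁻⁸) = 2.734×10¹⁰ K⁴.
T = (2.734×10¹⁰)^(1/4).

T ≈ 407 K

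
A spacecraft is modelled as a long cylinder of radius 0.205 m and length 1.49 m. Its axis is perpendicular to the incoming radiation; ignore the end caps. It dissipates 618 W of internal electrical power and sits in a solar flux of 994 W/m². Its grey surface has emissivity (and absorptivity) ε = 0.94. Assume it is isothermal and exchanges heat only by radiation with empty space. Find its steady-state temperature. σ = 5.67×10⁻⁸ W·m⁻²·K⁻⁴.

At steady state, absorbed solar power + internal power = radiated power.
Absorbed: α·S·A_cross = 0.94·994·0.6109 = 570.8 W (cross-section 2rL).
Total input = 570.8 + 618 = 1189 W.
Radiated: εσ·A_surf·T⁴ with A_surf = 2πrL = 1.919 m².
T⁴ = 1189/(0.94·5.67×10⁻⁸·1.919) = 1.162×10¹⁰ K⁴.

T ≈ 328 K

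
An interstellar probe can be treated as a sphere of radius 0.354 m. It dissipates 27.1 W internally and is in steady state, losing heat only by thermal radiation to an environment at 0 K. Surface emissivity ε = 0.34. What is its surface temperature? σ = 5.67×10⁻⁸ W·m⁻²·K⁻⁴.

Steady state: internal power = radiated power, P = εσA T⁴.
Radiating area A = 4πr² = 1.575 m².
T⁴ = P/(εσA) = 27.1/(0.34·5.67×10⁻⁸·1.575) = 8.927×10⁸ K⁴.
T = (8.927×10⁸)^(1/4).

T ≈ 173 K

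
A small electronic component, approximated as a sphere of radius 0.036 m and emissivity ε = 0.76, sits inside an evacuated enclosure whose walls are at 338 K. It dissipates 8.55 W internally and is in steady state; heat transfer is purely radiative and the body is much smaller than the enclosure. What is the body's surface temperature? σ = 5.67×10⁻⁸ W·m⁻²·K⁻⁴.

T ≈ 399 K

For a small grey body in a large enclosure, net radiated power = εσA(T⁴ − T_w⁴).
Steady state: P = εσA(T⁴ − T_w⁴) with A = 4πr² = 0.01629 m².
T⁴ = P/(εσA) + T_w⁴ = 8.55/(0.76·5.67×10⁻⁸·0.01629) + (338)⁴
    = 1.218×10¹⁰ + 1.305×10¹⁰ = 2.523×10¹⁰ K⁴.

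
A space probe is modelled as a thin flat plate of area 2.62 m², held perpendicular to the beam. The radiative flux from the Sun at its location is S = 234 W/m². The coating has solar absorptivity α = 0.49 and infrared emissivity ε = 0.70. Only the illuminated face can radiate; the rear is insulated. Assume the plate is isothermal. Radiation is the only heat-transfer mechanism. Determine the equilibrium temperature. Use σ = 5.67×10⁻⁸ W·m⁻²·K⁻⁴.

T ≈ 232 K

At equilibrium, absorbed power = emitted power.
Absorbing cross-section = A = 2.620 m²; emitting surface = A = 2.620 m² (ratio 1).
αS·A_cross = εσ·A_surf·T⁴  ⇒  T⁴ = αS/(ε·1σ).
T⁴ = 0.490·234/(0.70·1·5.67×10⁻⁸) = 2.889×10⁹ K⁴.
T = (2.889×10⁹)^(1/4).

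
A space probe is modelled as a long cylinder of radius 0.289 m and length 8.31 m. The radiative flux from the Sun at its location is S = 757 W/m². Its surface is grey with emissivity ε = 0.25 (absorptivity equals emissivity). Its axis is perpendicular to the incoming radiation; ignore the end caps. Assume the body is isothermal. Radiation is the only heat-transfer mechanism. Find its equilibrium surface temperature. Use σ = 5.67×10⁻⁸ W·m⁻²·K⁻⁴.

T ≈ 255 K

At equilibrium, absorbed power = emitted power.
Absorbing cross-section = 2rL = 4.803 m²; emitting surface = 2πrL = 15.09 m² (ratio π).
εS·A_cross = εσ·A_surf·T⁴  ⇒  T⁴ = S/(πσ)   (ε cancels).
T⁴ = 757/(π·5.67×10⁻⁸) = 4.250×10⁹ K⁴.
T = (4.250×10⁹)^(1/4).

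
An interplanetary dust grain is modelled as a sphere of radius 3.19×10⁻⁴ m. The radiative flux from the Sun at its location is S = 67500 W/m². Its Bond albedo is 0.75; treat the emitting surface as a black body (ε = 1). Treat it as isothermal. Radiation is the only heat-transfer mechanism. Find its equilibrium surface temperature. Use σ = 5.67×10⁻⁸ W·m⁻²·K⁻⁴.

T ≈ 522 K

At equilibrium, absorbed power = emitted power.
Absorbing cross-section = πr² = 3.197×10⁻⁷ m²; emitting surface = 4πr² = 1.279×10⁻⁶ m² (ratio 4).
(1−a)S·A_cross = εσ·A_surf·T⁴  ⇒  T⁴ = (1−a)S/(4σ).
T⁴ = 0.250·67500/(4·5.67×10⁻⁸) = 7.440×10¹⁰ K⁴.
T = (7.440×10¹⁰)^(1/4).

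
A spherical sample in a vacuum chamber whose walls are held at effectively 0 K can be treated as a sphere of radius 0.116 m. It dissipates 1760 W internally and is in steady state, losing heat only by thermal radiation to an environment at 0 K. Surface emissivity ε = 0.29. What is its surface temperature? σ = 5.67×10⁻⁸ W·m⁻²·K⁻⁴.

Steady state: internal power = radiated power, P = εσA T⁴.
Radiating area A = 4πr² = 0.1691 m².
T⁴ = P/(εσA) = 1760/(0.29·5.67×10⁻⁸·0.1691) = 6.330×10¹¹ K⁴.
T = (6.330×10¹¹)^(1/4).

T ≈ 892 K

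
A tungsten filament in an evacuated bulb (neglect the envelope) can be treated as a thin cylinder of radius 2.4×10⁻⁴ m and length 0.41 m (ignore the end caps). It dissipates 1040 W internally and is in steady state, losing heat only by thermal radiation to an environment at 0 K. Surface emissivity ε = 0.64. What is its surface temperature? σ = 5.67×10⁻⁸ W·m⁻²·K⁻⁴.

T ≈ 2610 K

Steady state: internal power = radiated power, P = εσA T⁴.
Radiating area A = 2πrL = 6.183×10⁻⁴ m².
T⁴ = P/(εσA) = 1040/(0.64·5.67×10⁻⁸·6.183×10⁻⁴) = 4.635×10¹³ K⁴.
T = (4.635×10¹³)^(1/4).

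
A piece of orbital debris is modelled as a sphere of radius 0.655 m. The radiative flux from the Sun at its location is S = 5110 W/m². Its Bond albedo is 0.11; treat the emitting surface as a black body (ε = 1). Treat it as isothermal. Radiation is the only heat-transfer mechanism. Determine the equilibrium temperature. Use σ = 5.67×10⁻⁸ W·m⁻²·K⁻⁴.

At equilibrium, absorbed power = emitted power.
Absorbing cross-section = πr² = 1.348 m²; emitting surface = 4πr² = 5.391 m² (ratio 4).
(1−a)S·A_cross = εσ·A_surf·T⁴  ⇒  T⁴ = (1−a)S/(4σ).
T⁴ = 0.890·5110/(4·5.67×10⁻⁸) = 2.005×10¹⁰ K⁴.
T = (2.005×10¹⁰)^(1/4).

T ≈ 376 K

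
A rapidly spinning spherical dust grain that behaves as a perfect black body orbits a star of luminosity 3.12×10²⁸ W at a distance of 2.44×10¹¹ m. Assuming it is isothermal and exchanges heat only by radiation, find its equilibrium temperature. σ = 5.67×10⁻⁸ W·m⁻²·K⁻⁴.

First find the stellar flux at distance d: S = L/(4πd²) = 3.12×10²⁸/(4π·(2.44×10¹¹)²) = 41700 W/m².
For an isothermal sphere, absorbed (1−a)S·πr² = emitted σ·4πr²·T⁴, so T⁴ = (1−a)S/(4σ).
T⁴ = 1.00·41700/(4·5.67×10⁻⁸) = 1.839×10¹¹ K⁴.

T ≈ 655 K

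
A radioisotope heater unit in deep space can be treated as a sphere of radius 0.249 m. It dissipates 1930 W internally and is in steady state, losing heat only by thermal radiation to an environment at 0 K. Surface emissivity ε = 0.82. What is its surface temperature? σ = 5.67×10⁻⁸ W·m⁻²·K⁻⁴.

T ≈ 480 K

Steady state: internal power = radiated power, P = εσA T⁴.
Radiating area A = 4πr² = 0.7791 m².
T⁴ = P/(εσA) = 1930/(0.82·5.67×10⁻⁸·0.7791) = 5.328×10¹⁰ K⁴.
T = (5.328×10¹⁰)^(1/4).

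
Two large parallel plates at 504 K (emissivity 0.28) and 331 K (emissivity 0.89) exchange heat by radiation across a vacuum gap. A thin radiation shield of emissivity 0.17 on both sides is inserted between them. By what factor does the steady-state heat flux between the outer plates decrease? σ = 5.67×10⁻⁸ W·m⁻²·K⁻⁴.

factor ≈ 3.91

Without shield: q₀ = σΔ(T⁴)/(1/ε₁+1/ε₂−1) with denominator 3.695.
With shield the two gaps are in series; the resistances add: (1/ε₁+1/ε_s−1)+(1/ε_s+1/ε₂−1) = 8.454+6.006 = 14.46.
Heat-flux ratio q₀/q = 14.46/3.695.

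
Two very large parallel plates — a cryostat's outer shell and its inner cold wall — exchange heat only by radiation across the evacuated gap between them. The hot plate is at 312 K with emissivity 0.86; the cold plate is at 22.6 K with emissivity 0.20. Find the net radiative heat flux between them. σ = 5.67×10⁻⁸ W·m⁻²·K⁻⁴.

For two infinite grey parallel plates, q = σ(T₁⁴ − T₂⁴)/(1/ε₁ + 1/ε₂ − 1).
T₁⁴ − T₂⁴ = 9.476×10⁹ − 2.609×10⁵ = 9.476×10⁹ K⁴.
1/ε₁ + 1/ε₂ − 1 = 1.163 + 5.000 − 1 = 5.163.
q = 5.67×10⁻⁸ × 9.476×10⁹ / 5.163.

q ≈ 104 W/m²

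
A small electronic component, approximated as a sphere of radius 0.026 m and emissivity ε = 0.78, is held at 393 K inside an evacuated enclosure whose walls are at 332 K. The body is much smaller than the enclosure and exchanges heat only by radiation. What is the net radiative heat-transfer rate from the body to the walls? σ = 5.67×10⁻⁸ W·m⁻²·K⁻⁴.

For a small grey body in a large enclosure: P_net = εσA(T_body⁴ − T_wall⁴).
A = 4πr² = 0.008495 m²; T_body⁴ − T_wall⁴ = 2.385×10¹⁰ − 1.215×10¹⁰ = 1.171×10¹⁰ K⁴.
|P_net| = 0.78·5.67×10⁻⁸·0.008495·1.171×10¹⁰.

P_net ≈ 4.40 W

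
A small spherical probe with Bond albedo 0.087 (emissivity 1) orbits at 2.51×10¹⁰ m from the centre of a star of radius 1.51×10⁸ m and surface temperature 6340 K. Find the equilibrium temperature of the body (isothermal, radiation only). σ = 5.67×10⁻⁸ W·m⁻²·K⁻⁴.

T ≈ 340 K

The star's surface emits σT_*⁴; at distance d the flux is S = σT_*⁴(R_*/d)².
S = 5.67×10⁻⁸·(6340)⁴·(1.51×10⁸/2.51×10¹⁰)² = 3315 W/m².
For an isothermal sphere T⁴ = (1−a)S/(4σ) = 1.335×10¹⁰ K⁴.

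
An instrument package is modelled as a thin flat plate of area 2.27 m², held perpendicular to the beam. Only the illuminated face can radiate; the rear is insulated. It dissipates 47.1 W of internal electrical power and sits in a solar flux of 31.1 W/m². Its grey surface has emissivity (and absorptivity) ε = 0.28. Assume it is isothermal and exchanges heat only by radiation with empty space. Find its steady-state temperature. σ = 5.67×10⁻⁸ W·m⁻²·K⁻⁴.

T ≈ 208 K

At steady state, absorbed solar power + internal power = radiated power.
Absorbed: α·S·A_cross = 0.28·31.1·2.270 = 19.77 W (cross-section A).
Total input = 19.77 + 47.1 = 66.87 W.
Radiated: εσ·A_surf·T⁴ with A_surf = A = 2.270 m².
T⁴ = 66.87/(0.28·5.67×10⁻⁸·2.270) = 1.855×10⁹ K⁴.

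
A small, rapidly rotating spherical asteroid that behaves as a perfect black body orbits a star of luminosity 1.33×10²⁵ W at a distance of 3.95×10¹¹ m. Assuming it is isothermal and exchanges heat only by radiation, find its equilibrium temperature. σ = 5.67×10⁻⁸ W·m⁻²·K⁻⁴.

First find the stellar flux at distance d: S = L/(4πd²) = 1.33×10²⁵/(4π·(3.95×10¹¹)²) = 6.783 W/m².
For an isothermal sphere, absorbed (1−a)S·πr² = emitted σ·4πr²·T⁴, so T⁴ = (1−a)S/(4σ).
T⁴ = 1.00·6.783/(4·5.67×10⁻⁸) = 2.991×10⁷ K⁴.

T ≈ 74.0 K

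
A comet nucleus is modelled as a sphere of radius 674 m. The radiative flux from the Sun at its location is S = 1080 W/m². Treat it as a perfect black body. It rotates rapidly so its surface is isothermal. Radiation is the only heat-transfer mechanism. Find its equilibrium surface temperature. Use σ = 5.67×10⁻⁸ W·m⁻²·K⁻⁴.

At equilibrium, absorbed power = emitted power.
Absorbing cross-section = πr² = 1.427×10⁶ m²; emitting surface = 4πr² = 5.709×10⁶ m² (ratio 4).
S·A_cross = εσ·A_surf·T⁴  ⇒  T⁴ = S/(4σ).
T⁴ = 1.00·1080/(4·5.67×10⁻⁸) = 4.762×10⁹ K⁴.
T = (4.762×10⁹)^(1/4).

T ≈ 263 K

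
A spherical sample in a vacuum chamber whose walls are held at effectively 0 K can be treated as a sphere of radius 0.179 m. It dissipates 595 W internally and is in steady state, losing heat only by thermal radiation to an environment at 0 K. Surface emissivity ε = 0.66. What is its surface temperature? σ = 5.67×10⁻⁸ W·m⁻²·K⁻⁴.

T ≈ 446 K

Steady state: internal power = radiated power, P = εσA T⁴.
Radiating area A = 4πr² = 0.4026 m².
T⁴ = P/(εσA) = 595/(0.66·5.67×10⁻⁸·0.4026) = 3.949×10¹⁰ K⁴.
T = (3.949×10¹⁰)^(1/4).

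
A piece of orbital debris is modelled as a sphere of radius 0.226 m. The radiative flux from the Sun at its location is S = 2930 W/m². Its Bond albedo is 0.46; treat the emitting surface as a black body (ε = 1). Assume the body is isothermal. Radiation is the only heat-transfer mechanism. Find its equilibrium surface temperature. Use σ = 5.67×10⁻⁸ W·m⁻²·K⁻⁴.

At equilibrium, absorbed power = emitted power.
Absorbing cross-section = πr² = 0.1605 m²; emitting surface = 4πr² = 0.6418 m² (ratio 4).
(1−a)S·A_cross = εσ·A_surf·T⁴  ⇒  T⁴ = (1−a)S/(4σ).
T⁴ = 0.540·2930/(4·5.67×10⁻⁸) = 6.976×10⁹ K⁴.
T = (6.976×10⁹)^(1/4).

T ≈ 289 K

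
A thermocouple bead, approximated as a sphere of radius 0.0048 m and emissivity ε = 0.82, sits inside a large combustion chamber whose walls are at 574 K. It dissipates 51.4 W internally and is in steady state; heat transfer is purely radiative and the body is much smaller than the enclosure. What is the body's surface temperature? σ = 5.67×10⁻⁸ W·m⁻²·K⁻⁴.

T ≈ 1410 K

For a small grey body in a large enclosure, net radiated power = εσA(T⁴ − T_w⁴).
Steady state: P = εσA(T⁴ − T_w⁴) with A = 4πr² = 2.895×10⁻⁴ m².
T⁴ = P/(εσA) + T_w⁴ = 51.4/(0.82·5.67×10⁻⁸·2.895×10⁻⁴) + (574)⁴
    = 3.818×10¹² + 1.086×10¹¹ = 3.927×10¹² K⁴.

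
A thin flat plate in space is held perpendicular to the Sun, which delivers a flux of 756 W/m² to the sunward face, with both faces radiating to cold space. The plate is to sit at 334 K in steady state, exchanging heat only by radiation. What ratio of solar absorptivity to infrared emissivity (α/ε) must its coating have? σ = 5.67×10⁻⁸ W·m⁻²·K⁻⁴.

α/ε ≈ 1.87

Balance: αS·A = εσ·2A·T⁴ ⇒ α/ε = 2σT⁴/S.
α/ε = 2·5.67×10⁻⁸·(334)⁴/756 = 2·5.67×10⁻⁸·1.244×10¹⁰/756.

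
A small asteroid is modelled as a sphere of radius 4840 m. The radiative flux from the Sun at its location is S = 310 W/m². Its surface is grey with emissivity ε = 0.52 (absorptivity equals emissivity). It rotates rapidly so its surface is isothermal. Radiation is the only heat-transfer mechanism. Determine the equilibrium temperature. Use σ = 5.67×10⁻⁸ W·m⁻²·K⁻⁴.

T ≈ 192 K

At equilibrium, absorbed power = emitted power.
Absorbing cross-section = πr² = 7.359×10⁷ m²; emitting surface = 4πr² = 2.944×10⁸ m² (ratio 4).
εS·A_cross = εσ·A_surf·T⁴  ⇒  T⁴ = S/(4σ)   (ε cancels).
T⁴ = 310/(4·5.67×10⁻⁸) = 1.367×10⁹ K⁴.
T = (1.367×10⁹)^(1/4).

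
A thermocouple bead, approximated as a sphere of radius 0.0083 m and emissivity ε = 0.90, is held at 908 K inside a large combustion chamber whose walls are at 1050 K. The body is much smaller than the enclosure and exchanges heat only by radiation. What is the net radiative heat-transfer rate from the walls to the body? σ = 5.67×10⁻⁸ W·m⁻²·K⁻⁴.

P_net ≈ 23.7 W

For a small grey body in a large enclosure: P_net = εσA(T_body⁴ − T_wall⁴).
A = 4πr² = 8.657×10⁻⁴ m²; T_body⁴ − T_wall⁴ = 6.797×10¹¹ − 1.216×10¹² = -5.358×10¹¹ K⁴.
|P_net| = 0.90·5.67×10⁻⁸·8.657×10⁻⁴·5.358×10¹¹.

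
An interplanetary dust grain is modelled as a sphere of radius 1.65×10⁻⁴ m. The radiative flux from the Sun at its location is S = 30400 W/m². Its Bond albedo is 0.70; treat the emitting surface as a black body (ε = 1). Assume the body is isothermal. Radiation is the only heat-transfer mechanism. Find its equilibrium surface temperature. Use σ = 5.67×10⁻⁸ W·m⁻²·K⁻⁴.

T ≈ 448 K

At equilibrium, absorbed power = emitted power.
Absorbing cross-section = πr² = 8.553×10⁻⁸ m²; emitting surface = 4πr² = 3.421×10⁻⁷ m² (ratio 4).
(1−a)S·A_cross = εσ·A_surf·T⁴  ⇒  T⁴ = (1−a)S/(4σ).
T⁴ = 0.300·30400/(4·5.67×10⁻⁸) = 4.021×10¹⁰ K⁴.
T = (4.021×10¹⁰)^(1/4).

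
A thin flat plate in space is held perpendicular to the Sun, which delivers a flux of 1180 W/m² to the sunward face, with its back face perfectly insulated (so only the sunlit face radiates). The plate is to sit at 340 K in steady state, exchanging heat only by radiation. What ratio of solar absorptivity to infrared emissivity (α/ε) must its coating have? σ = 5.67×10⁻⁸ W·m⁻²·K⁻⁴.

α/ε ≈ 0.642

Balance: αS·A = εσ·1A·T⁴ ⇒ α/ε = σT⁴/S.
α/ε = 5.67×10⁻⁸·(340)⁴/1180 = 5.67×10⁻⁸·1.336×10¹⁰/1180.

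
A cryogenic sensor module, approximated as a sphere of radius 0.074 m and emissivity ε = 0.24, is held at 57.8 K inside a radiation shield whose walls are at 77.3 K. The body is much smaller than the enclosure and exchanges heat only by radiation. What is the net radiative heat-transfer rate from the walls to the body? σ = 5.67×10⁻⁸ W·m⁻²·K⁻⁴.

P_net ≈ 0.0230 W

For a small grey body in a large enclosure: P_net = εσA(T_body⁴ − T_wall⁴).
A = 4πr² = 0.06881 m²; T_body⁴ − T_wall⁴ = 1.116×10⁷ − 3.570×10⁷ = -2.454×10⁷ K⁴.
|P_net| = 0.24·5.67×10⁻⁸·0.06881·2.454×10⁷.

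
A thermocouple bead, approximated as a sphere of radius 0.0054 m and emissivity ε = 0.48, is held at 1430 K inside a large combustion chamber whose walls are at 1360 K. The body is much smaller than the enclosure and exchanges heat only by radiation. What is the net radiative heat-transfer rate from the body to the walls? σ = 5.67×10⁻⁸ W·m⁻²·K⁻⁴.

P_net ≈ 7.59 W

For a small grey body in a large enclosure: P_net = εσA(T_body⁴ − T_wall⁴).
A = 4πr² = 3.664×10⁻⁴ m²; T_body⁴ − T_wall⁴ = 4.182×10¹² − 3.421×10¹² = 7.606×10¹¹ K⁴.
|P_net| = 0.48·5.67×10⁻⁸·3.664×10⁻⁴·7.606×10¹¹.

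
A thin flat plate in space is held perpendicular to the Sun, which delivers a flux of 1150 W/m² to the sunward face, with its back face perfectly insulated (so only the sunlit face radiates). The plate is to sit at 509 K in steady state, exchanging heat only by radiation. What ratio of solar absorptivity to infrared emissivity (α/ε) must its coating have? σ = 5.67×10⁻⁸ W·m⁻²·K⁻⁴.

Balance: αS·A = εσ·1A·T⁴ ⇒ α/ε = σT⁴/S.
α/ε = 5.67×10⁻⁸·(509)⁴/1150 = 5.67×10⁻⁸·6.712×10¹⁰/1150.

α/ε ≈ 3.31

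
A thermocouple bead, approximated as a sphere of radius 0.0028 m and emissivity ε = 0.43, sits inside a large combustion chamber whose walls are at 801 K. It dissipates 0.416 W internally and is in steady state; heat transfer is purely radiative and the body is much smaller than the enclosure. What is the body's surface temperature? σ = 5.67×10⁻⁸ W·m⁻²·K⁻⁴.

For a small grey body in a large enclosure, net radiated power = εσA(T⁴ − T_w⁴).
Steady state: P = εσA(T⁴ − T_w⁴) with A = 4πr² = 9.852×10⁻⁵ m².
T⁴ = P/(εσA) + T_w⁴ = 0.416/(0.43·5.67×10⁻⁸·9.852×10⁻⁵) + (801)⁴
    = 1.732×10¹¹ + 4.117×10¹¹ = 5.848×10¹¹ K⁴.

T ≈ 874 K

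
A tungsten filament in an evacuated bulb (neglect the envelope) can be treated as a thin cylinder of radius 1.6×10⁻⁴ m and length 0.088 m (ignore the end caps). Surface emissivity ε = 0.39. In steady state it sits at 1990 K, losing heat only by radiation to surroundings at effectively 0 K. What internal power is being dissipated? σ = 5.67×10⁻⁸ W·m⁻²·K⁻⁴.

Steady state: P = εσA T⁴.
A = 2πrL = 8.847×10⁻⁵ m²; T⁴ = (1990)⁴ = 1.568×10¹³ K⁴.
P = 0.39 × 5.67×10⁻⁸ × 8.847×10⁻⁵ × 1.568×10¹³.

P ≈ 30.7 W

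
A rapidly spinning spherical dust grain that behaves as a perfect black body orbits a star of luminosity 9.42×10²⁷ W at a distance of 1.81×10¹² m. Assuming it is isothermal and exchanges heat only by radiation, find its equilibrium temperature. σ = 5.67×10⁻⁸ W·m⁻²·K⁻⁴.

T ≈ 178 K

First find the stellar flux at distance d: S = L/(4πd²) = 9.42×10²⁷/(4π·(1.81×10¹²)²) = 228.8 W/m².
For an isothermal sphere, absorbed (1−a)S·πr² = emitted σ·4πr²·T⁴, so T⁴ = (1−a)S/(4σ).
T⁴ = 1.00·228.8/(4·5.67×10⁻⁸) = 1.009×10⁹ K⁴.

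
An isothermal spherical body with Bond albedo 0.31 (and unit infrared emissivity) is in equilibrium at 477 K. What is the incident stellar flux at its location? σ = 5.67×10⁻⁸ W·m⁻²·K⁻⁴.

S ≈ 17000 W/m²

(1−a)S·πr² = σ·4πr²·T⁴ ⇒ S = 4σT⁴/(1−a).
S = 4·5.67×10⁻⁸·5.177×10¹⁰/0.690.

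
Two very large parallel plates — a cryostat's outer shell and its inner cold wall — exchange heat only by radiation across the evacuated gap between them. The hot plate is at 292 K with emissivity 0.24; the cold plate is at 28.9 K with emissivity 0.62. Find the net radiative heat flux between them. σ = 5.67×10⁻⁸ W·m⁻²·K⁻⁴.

q ≈ 86.2 W/m²

For two infinite grey parallel plates, q = σ(T₁⁴ − T₂⁴)/(1/ε₁ + 1/ε₂ − 1).
T₁⁴ − T₂⁴ = 7.270×10⁹ − 6.976×10⁵ = 7.269×10⁹ K⁴.
1/ε₁ + 1/ε₂ − 1 = 4.167 + 1.613 − 1 = 4.780.
q = 5.67×10⁻⁸ × 7.269×10⁹ / 4.780.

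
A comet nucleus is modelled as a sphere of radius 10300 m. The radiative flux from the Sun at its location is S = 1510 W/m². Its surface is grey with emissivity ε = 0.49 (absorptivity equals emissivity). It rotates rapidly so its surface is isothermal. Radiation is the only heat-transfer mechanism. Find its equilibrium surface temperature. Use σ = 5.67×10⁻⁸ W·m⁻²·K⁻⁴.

At equilibrium, absorbed power = emitted power.
Absorbing cross-section = πr² = 3.333×10⁸ m²; emitting surface = 4πr² = 1.333×10⁹ m² (ratio 4).
εS·A_cross = εσ·A_surf·T⁴  ⇒  T⁴ = S/(4σ)   (ε cancels).
T⁴ = 1510/(4·5.67×10⁻⁸) = 6.658×10⁹ K⁴.
T = (6.658×10⁹)^(1/4).

T ≈ 286 K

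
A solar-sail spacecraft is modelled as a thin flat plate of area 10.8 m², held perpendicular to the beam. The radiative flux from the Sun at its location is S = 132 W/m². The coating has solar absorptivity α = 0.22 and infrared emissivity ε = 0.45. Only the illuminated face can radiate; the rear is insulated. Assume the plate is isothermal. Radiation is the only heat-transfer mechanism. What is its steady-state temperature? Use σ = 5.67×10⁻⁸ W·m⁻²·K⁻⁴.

T ≈ 184 K

At equilibrium, absorbed power = emitted power.
Absorbing cross-section = A = 10.80 m²; emitting surface = A = 10.80 m² (ratio 1).
αS·A_cross = εσ·A_surf·T⁴  ⇒  T⁴ = αS/(ε·1σ).
T⁴ = 0.220·132/(0.45·1·5.67×10⁻⁸) = 1.138×10⁹ K⁴.
T = (1.138×10⁹)^(1/4).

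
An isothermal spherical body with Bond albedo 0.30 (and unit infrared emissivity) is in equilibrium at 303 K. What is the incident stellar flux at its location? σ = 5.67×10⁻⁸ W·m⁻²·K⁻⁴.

S ≈ 2730 W/m²

(1−a)S·πr² = σ·4πr²·T⁴ ⇒ S = 4σT⁴/(1−a).
S = 4·5.67×10⁻⁸·8.429×10⁹/0.700.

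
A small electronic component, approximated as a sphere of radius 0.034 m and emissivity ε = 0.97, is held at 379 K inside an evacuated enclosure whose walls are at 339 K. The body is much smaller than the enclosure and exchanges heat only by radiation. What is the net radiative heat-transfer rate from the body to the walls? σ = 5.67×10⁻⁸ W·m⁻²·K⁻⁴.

P_net ≈ 5.93 W

For a small grey body in a large enclosure: P_net = εσA(T_body⁴ − T_wall⁴).
A = 4πr² = 0.01453 m²; T_body⁴ − T_wall⁴ = 2.063×10¹⁰ − 1.321×10¹⁰ = 7.426×10⁹ K⁴.
|P_net| = 0.97·5.67×10⁻⁸·0.01453·7.426×10⁹.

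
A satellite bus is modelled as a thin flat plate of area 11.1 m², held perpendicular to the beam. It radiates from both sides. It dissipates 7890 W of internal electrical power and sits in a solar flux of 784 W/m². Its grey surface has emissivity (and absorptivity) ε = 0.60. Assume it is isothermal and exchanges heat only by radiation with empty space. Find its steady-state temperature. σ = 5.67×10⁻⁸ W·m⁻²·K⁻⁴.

T ≈ 363 K

At steady state, absorbed solar power + internal power = radiated power.
Absorbed: α·S·A_cross = 0.60·784·11.10 = 5221 W (cross-section A).
Total input = 5221 + 7890 = 13110 W.
Radiated: εσ·A_surf·T⁴ with A_surf = 2A = 22.20 m².
T⁴ = 13110/(0.60·5.67×10⁻⁸·22.20) = 1.736×10¹⁰ K⁴.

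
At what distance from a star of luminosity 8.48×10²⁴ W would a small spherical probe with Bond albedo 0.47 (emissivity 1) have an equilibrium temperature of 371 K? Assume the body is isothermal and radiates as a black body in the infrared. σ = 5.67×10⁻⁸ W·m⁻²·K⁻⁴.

d ≈ 9.12×10⁹ m

For an isothermal black-emitting sphere, (1−a)S·πr² = σ·4πr²·T⁴ ⇒ S = 4σT⁴/(1−a).
S = 4·5.67×10⁻⁸·(371)⁴/0.530 = 8107 W/m².
Flux falls as S = L/(4πd²), so d = √(L/(4πS)) = √(8.48×10²⁴/(4π·8107)).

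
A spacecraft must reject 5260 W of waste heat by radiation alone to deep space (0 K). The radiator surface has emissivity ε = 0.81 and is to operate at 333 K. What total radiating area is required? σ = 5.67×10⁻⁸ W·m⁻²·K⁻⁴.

P = εσA T⁴ ⇒ A = P/(εσT⁴).
T⁴ = 1.230×10¹⁰ K⁴.
A = 5260/(0.81 × 5.67×10⁻⁸ × 1.230×10¹⁰).

A ≈ 9.31 m²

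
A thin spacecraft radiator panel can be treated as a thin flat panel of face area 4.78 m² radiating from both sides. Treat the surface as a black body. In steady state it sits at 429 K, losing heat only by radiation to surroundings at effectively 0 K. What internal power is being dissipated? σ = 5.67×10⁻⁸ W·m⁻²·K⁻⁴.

P ≈ 18400 W

Steady state: P = εσA T⁴.
A = 2·4.78 = 9.560 m²; T⁴ = (429)⁴ = 3.387×10¹⁰ K⁴.
P = 1.0 × 5.67×10⁻⁸ × 9.560 × 3.387×10¹⁰.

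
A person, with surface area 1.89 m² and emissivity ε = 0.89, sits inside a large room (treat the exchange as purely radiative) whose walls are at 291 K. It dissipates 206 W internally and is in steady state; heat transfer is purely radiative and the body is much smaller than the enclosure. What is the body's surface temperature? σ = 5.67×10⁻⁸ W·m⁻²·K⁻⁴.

For a small grey body in a large enclosure, net radiated power = εσA(T⁴ − T_w⁴).
Steady state: P = εσA(T⁴ − T_w⁴) with A = 1.89 m².
T⁴ = P/(εσA) + T_w⁴ = 206/(0.89·5.67×10⁻⁸·1.890) + (291)⁴
    = 2.160×10⁹ + 7.171×10⁹ = 9.331×10⁹ K⁴.

T ≈ 311 K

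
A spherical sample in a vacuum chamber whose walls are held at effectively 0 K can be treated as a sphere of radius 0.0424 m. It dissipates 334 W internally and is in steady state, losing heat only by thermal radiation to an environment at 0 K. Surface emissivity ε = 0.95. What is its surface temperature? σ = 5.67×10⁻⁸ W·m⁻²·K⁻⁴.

Steady state: internal power = radiated power, P = εσA T⁴.
Radiating area A = 4πr² = 0.02259 m².
T⁴ = P/(εσA) = 334/(0.95·5.67×10⁻⁸·0.02259) = 2.745×10¹¹ K⁴.
T = (2.745×10¹¹)^(1/4).

T ≈ 724 K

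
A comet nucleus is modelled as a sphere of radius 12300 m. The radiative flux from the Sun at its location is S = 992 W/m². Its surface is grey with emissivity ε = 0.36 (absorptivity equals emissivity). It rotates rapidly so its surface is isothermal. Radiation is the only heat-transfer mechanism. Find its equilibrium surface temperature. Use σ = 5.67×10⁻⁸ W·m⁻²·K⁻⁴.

T ≈ 257 K

At equilibrium, absorbed power = emitted power.
Absorbing cross-section = πr² = 4.753×10⁸ m²; emitting surface = 4πr² = 1.901×10⁹ m² (ratio 4).
εS·A_cross = εσ·A_surf·T⁴  ⇒  T⁴ = S/(4σ)   (ε cancels).
T⁴ = 992/(4·5.67×10⁻⁸) = 4.374×10⁹ K⁴.
T = (4.374×10⁹)^(1/4).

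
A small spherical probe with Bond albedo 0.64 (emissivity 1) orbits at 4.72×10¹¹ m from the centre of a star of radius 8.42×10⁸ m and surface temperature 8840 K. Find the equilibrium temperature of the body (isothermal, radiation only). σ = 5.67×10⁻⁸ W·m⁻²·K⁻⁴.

The star's surface emits σT_*⁴; at distance d the flux is S = σT_*⁴(R_*/d)².
S = 5.67×10⁻⁸·(8840)⁴·(8.42×10⁸/4.72×10¹¹)² = 1102 W/m².
For an isothermal sphere T⁴ = (1−a)S/(4σ) = 1.749×10⁹ K⁴.

T ≈ 205 K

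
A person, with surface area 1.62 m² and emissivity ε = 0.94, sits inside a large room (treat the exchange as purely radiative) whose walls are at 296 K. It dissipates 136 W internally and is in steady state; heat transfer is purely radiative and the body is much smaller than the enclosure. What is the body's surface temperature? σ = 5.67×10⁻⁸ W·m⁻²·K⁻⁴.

T ≈ 310 K

For a small grey body in a large enclosure, net radiated power = εσA(T⁴ − T_w⁴).
Steady state: P = εσA(T⁴ − T_w⁴) with A = 1.62 m².
T⁴ = P/(εσA) + T_w⁴ = 136/(0.94·5.67×10⁻⁸·1.620) + (296)⁴
    = 1.575×10⁹ + 7.677×10⁹ = 9.252×10⁹ K⁴.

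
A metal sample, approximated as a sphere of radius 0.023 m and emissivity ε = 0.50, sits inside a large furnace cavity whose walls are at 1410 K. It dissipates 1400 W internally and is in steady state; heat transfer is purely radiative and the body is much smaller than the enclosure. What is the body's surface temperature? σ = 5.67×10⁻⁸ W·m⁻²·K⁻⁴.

T ≈ 1840 K

For a small grey body in a large enclosure, net radiated power = εσA(T⁴ − T_w⁴).
Steady state: P = εσA(T⁴ − T_w⁴) with A = 4πr² = 0.006648 m².
T⁴ = P/(εσA) + T_w⁴ = 1400/(0.50·5.67×10⁻⁸·0.006648) + (1410)⁴
    = 7.429×10¹² + 3.953×10¹² = 1.138×10¹³ K⁴.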